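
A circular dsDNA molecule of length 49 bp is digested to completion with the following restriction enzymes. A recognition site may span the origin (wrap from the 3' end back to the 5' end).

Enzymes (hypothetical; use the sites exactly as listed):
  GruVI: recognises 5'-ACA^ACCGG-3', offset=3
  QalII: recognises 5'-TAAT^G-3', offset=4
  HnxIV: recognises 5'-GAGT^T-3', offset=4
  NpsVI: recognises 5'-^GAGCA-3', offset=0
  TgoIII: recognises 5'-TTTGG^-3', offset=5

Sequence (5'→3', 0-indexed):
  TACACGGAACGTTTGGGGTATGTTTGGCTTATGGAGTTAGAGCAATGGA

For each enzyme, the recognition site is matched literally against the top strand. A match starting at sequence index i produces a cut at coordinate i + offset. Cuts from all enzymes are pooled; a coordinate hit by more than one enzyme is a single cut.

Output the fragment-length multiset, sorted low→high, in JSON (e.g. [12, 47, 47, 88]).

Site scan:
  GruVI (ACAACCGG, off=3): no sites
  QalII (TAATG, off=4): no sites
  HnxIV GAGTT/4: at [33] ⇒ [37]
  NpsVI GAGCA/0: at [39] ⇒ [39]
  TgoIII TTTGG/5: at [11, 22] ⇒ [16, 27]

All cut coordinates (distinct, sorted): [16, 27, 37, 39]

Fragment lengths:
  16→27: 11 bp
  27→37: 10 bp
  37→39: 2 bp
  39→16 (wrap): 49-39+16 = 26 bp

[2,10,11,26]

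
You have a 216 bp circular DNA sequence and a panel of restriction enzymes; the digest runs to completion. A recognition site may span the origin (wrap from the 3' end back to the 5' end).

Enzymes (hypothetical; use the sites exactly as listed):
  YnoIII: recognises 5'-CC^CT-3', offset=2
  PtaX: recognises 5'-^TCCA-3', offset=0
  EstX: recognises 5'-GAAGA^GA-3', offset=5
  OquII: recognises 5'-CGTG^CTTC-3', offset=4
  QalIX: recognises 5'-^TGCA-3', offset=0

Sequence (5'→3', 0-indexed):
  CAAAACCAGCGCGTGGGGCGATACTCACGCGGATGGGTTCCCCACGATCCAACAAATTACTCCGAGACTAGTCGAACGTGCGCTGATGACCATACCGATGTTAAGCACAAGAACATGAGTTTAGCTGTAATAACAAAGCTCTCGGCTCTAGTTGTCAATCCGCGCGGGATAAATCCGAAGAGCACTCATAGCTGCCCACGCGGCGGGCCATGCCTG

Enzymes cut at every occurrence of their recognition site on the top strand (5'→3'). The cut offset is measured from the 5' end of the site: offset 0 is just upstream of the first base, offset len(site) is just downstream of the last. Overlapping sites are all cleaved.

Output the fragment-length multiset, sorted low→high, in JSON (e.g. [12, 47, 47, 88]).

Scan for sites:
  YnoIII (CCCT, off=2): no sites
  PtaX TCCA/0: at [47] ⇒ [47]
  EstX (GAAGAGA, off=5): no sites
  OquII (CGTGCTTC, off=4): no sites
  QalIX TGCA/0: at [214] ⇒ [214]

Pooled cuts: [47, 214]

Fragments:
  47→214: 167 bp
  214→47 (wrap): 216-214+47 = 49 bp

[49,167]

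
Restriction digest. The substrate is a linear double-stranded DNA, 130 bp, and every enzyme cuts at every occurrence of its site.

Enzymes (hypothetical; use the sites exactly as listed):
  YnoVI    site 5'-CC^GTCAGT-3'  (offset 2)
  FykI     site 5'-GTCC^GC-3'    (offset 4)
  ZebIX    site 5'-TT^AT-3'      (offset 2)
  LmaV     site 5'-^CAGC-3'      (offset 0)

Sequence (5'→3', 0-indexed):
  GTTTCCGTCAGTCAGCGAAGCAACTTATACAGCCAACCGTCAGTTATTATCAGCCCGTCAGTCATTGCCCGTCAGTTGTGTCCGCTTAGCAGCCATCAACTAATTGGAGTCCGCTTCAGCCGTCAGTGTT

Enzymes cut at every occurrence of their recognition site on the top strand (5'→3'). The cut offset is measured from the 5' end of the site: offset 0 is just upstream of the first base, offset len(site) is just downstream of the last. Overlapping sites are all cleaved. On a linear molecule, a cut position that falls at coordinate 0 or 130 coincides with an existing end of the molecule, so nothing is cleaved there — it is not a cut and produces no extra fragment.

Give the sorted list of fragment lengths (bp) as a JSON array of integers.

Site scan:
  YnoVI (CCGTCAGT, off=2): starts [4, 36, 54, 68, 119] → cuts [6, 38, 56, 70, 121]
  FykI (GTCCGC, off=4): starts [79, 108] → cuts [83, 112]
  ZebIX (TTAT, off=2): starts [24, 43, 46] → cuts [26, 45, 48]
  LmaV (CAGC, off=0): starts [12, 29, 50, 89, 116] → cuts [12, 29, 50, 89, 116]

All cut coordinates (distinct, sorted): [6, 12, 26, 29, 38, 45, 48, 50, 56, 70, 83, 89, 112, 116, 121]

Fragment lengths:
  [0,6): 6 bp
  [6,12): 6 bp
  [12,26): 14 bp
  [26,29): 3 bp
  [29,38): 9 bp
  [38,45): 7 bp
  [45,48): 3 bp
  [48,50): 2 bp
  [50,56): 6 bp
  [56,70): 14 bp
  [70,83): 13 bp
  [83,89): 6 bp
  [89,112): 23 bp
  [112,116): 4 bp
  [116,121): 5 bp
  [121,130): 9 bp

[2,3,3,4,5,6,6,6,6,7,9,9,13,14,14,23]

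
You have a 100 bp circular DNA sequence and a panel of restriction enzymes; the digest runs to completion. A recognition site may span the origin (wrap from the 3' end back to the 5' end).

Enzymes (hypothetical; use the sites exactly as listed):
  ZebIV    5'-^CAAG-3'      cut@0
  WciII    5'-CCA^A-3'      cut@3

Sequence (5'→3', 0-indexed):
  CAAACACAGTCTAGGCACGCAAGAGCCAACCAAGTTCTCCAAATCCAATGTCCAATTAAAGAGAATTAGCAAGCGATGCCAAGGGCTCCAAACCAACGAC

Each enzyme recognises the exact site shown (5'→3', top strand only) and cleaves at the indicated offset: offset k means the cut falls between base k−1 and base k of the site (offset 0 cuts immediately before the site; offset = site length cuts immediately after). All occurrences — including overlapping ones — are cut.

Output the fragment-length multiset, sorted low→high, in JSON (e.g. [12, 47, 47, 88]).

Scan for sites:
  ZebIV CAAG/0: at [19, 30, 69, 79] ⇒ [19, 30, 69, 79]
  WciII CCAA/3: at [25, 29, 38, 44, 51, 78, 87, 92, 99] ⇒ [2, 28, 32, 41, 47, 54, 81, 90, 95]

Pooled cuts: [2, 19, 28, 30, 32, 41, 47, 54, 69, 79, 81, 90, 95]

Fragments:
  2→19: 17 bp
  19→28: 9 bp
  28→30: 2 bp
  30→32: 2 bp
  32→41: 9 bp
  41→47: 6 bp
  47→54: 7 bp
  54→69: 15 bp
  69→79: 10 bp
  79→81: 2 bp
  81→90: 9 bp
  90→95: 5 bp
  95→2 (wrap): 100-95+2 = 7 bp

[2,2,2,5,6,7,7,9,9,9,10,15,17]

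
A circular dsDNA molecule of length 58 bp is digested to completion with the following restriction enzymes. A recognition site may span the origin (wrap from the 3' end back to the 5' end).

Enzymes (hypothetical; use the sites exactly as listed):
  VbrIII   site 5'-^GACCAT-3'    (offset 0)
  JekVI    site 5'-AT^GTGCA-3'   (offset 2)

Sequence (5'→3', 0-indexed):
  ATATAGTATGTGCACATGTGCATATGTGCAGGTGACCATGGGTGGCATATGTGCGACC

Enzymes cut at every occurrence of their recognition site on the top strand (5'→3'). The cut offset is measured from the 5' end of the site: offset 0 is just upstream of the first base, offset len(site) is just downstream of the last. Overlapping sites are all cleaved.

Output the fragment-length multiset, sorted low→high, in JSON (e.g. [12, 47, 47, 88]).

[8,8,8,13,21]

Scan for sites:
  VbrIII GACCAT/0: at [33, 54] ⇒ [33, 54]
  JekVI ATGTGCA/2: at [7, 15, 23] ⇒ [9, 17, 25]

All cut coordinates (distinct, sorted): [9, 17, 25, 33, 54]

Fragment lengths:
  9→17: 8 bp
  17→25: 8 bp
  25→33: 8 bp
  33→54: 21 bp
  54→9 (wrap): 58-54+9 = 13 bp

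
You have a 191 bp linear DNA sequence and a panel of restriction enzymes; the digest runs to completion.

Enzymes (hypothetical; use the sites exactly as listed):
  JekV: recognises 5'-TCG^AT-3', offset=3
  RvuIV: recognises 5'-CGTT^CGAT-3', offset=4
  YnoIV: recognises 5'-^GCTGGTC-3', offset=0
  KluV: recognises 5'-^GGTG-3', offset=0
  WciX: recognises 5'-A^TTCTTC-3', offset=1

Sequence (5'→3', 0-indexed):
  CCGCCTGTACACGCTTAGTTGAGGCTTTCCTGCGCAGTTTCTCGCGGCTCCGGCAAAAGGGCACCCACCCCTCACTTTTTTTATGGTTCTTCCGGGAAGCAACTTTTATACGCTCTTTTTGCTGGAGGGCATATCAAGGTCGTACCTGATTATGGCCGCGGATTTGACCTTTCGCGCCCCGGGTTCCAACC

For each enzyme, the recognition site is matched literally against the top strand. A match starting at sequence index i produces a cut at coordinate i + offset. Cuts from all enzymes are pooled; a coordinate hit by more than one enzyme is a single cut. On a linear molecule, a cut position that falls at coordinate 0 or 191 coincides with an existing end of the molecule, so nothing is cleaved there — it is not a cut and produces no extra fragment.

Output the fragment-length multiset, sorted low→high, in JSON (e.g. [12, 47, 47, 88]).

[191]

Scan for sites:
  JekV (TCGAT, off=3): no sites
  RvuIV (CGTTCGAT, off=4): no sites
  YnoIV (GCTGGTC, off=0): no sites
  KluV (GGTG, off=0): no sites
  WciX (ATTCTTC, off=1): no sites

Pooled cuts: ∅

Fragment lengths:
  no cuts → one linear fragment of 191 bp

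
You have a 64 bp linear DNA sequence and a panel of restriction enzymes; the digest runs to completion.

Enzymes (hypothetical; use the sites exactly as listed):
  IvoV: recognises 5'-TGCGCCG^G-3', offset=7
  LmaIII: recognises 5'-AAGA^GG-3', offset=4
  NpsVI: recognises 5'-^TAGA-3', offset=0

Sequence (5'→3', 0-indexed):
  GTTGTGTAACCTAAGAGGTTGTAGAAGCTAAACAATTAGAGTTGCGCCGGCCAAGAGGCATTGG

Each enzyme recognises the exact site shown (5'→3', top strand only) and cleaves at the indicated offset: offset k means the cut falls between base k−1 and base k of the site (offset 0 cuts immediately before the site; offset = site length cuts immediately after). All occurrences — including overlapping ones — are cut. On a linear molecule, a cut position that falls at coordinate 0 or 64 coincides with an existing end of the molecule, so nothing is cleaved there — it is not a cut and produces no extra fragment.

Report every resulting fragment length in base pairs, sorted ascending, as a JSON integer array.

[5,7,8,13,15,16]

Scan for sites:
  IvoV TGCGCCGG/7: at [42] ⇒ [49]
  LmaIII AAGAGG/4: at [12, 52] ⇒ [16, 56]
  NpsVI TAGA/0: at [21, 36] ⇒ [21, 36]

All cut coordinates (distinct, sorted): [16, 21, 36, 49, 56]

Fragments:
  [0,16): 16 bp
  [16,21): 5 bp
  [21,36): 15 bp
  [36,49): 13 bp
  [49,56): 7 bp
  [56,64): 8 bp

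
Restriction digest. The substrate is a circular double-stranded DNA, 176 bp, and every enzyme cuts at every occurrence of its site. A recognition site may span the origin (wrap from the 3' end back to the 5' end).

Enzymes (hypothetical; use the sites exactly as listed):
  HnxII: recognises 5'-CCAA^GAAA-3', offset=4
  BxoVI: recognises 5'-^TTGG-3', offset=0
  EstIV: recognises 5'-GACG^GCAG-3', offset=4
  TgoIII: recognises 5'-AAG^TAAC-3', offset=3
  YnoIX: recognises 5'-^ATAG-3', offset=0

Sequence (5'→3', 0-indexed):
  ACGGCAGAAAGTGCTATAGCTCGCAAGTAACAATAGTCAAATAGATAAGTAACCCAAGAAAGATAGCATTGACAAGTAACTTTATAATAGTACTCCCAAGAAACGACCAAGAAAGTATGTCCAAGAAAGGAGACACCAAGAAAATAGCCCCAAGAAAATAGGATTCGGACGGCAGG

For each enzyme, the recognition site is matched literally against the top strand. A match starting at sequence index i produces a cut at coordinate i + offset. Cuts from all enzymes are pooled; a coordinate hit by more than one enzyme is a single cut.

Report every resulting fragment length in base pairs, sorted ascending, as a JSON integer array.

Per-enzyme occurrences:
  HnxII CCAAGAAA/4: at [53, 95, 106, 120, 135, 149] ⇒ [57, 99, 110, 124, 139, 153]
  BxoVI (TTGG, off=0): no sites
  EstIV GACGGCAG/4: at [167, 175] ⇒ [3, 171]
  TgoIII AAGTAAC/3: at [24, 46, 73] ⇒ [27, 49, 76]
  YnoIX ATAG/0: at [15, 32, 40, 62, 86, 143, 157] ⇒ [15, 32, 40, 62, 86, 143, 157]

Pooled cuts: [3, 15, 27, 32, 40, 49, 57, 62, 76, 86, 99, 110, 124, 139, 143, 153, 157, 171]

Fragments:
  3→15: 12 bp
  15→27: 12 bp
  27→32: 5 bp
  32→40: 8 bp
  40→49: 9 bp
  49→57: 8 bp
  57→62: 5 bp
  62→76: 14 bp
  76→86: 10 bp
  86→99: 13 bp
  99→110: 11 bp
  110→124: 14 bp
  124→139: 15 bp
  139→143: 4 bp
  143→153: 10 bp
  153→157: 4 bp
  157→171: 14 bp
  171→3 (wrap): 176-171+3 = 8 bp

[4,4,5,5,8,8,8,9,10,10,11,12,12,13,14,14,14,15]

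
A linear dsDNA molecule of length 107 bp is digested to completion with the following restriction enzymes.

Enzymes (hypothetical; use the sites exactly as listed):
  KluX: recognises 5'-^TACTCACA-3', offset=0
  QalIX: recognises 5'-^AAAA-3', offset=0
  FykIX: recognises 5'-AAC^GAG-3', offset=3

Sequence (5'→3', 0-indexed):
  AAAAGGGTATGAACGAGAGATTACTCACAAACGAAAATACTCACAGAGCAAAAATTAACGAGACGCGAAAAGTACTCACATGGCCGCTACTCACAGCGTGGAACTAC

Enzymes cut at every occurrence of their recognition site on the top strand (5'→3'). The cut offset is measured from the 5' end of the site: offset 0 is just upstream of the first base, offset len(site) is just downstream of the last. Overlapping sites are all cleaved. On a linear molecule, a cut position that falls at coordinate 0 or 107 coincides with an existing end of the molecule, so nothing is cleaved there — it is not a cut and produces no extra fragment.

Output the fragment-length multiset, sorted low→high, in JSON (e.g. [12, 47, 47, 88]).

Scan for sites:
  KluX (TACTCACA, off=0): starts [21, 37, 72, 87] → cuts [21, 37, 72, 87]
  QalIX (AAAA, off=0): starts [0, 33, 49, 50, 67] → cuts [33, 49, 50, 67] (position 0 is a terminus of the linear molecule — no cut)
  FykIX (AACGAG, off=3): starts [11, 56] → cuts [14, 59]

Pooled cuts: [14, 21, 33, 37, 49, 50, 59, 67, 72, 87]

Fragment lengths:
  [0,14): 14 bp
  [14,21): 7 bp
  [21,33): 12 bp
  [33,37): 4 bp
  [37,49): 12 bp
  [49,50): 1 bp
  [50,59): 9 bp
  [59,67): 8 bp
  [67,72): 5 bp
  [72,87): 15 bp
  [87,107): 20 bp

[1,4,5,7,8,9,12,12,14,15,20]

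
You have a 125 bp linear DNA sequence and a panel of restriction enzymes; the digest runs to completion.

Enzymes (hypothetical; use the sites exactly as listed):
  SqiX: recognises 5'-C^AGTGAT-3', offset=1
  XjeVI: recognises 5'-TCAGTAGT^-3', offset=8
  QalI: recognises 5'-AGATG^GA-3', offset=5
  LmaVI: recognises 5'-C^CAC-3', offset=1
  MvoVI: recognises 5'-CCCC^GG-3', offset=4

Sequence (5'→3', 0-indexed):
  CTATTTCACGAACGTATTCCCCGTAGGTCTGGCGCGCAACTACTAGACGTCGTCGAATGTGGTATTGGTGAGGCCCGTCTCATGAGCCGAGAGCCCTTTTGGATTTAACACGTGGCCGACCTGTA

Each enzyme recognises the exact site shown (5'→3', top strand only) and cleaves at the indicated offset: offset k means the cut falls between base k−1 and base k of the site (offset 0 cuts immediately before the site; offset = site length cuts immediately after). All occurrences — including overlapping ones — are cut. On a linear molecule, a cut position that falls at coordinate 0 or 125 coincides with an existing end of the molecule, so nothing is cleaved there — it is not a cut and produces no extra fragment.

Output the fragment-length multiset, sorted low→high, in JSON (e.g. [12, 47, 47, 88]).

Site scan:
  SqiX (CAGTGAT, off=1): no sites
  XjeVI (TCAGTAGT, off=8): no sites
  QalI (AGATGGA, off=5): no sites
  LmaVI (CCAC, off=1): no sites
  MvoVI (CCCCGG, off=4): no sites

Pooled cuts: ∅

Fragment lengths:
  no cuts → one linear fragment of 125 bp

[125]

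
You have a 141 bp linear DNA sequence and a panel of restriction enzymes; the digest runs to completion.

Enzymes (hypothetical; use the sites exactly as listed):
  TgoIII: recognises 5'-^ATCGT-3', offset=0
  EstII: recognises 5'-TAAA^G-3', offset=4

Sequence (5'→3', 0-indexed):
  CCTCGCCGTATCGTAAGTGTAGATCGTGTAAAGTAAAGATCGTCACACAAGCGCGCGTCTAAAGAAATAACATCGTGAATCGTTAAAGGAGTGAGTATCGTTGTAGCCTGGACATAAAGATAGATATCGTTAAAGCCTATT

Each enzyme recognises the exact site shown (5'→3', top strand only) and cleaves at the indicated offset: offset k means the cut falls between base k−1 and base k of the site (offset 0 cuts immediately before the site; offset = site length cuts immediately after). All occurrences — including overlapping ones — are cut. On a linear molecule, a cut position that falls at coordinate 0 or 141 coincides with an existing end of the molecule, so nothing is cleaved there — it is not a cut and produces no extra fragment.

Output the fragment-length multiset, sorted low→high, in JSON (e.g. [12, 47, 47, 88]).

Scan for sites:
  TgoIII (ATCGT, off=0): starts [9, 22, 38, 71, 78, 96, 125] → cuts [9, 22, 38, 71, 78, 96, 125]
  EstII (TAAAG, off=4): starts [28, 33, 59, 83, 114, 130] → cuts [32, 37, 63, 87, 118, 134]

All cut coordinates (distinct, sorted): [9, 22, 32, 37, 38, 63, 71, 78, 87, 96, 118, 125, 134]

Fragment lengths:
  [0,9): 9 bp
  [9,22): 13 bp
  [22,32): 10 bp
  [32,37): 5 bp
  [37,38): 1 bp
  [38,63): 25 bp
  [63,71): 8 bp
  [71,78): 7 bp
  [78,87): 9 bp
  [87,96): 9 bp
  [96,118): 22 bp
  [118,125): 7 bp
  [125,134): 9 bp
  [134,141): 7 bp

[1,5,7,7,7,8,9,9,9,9,10,13,22,25]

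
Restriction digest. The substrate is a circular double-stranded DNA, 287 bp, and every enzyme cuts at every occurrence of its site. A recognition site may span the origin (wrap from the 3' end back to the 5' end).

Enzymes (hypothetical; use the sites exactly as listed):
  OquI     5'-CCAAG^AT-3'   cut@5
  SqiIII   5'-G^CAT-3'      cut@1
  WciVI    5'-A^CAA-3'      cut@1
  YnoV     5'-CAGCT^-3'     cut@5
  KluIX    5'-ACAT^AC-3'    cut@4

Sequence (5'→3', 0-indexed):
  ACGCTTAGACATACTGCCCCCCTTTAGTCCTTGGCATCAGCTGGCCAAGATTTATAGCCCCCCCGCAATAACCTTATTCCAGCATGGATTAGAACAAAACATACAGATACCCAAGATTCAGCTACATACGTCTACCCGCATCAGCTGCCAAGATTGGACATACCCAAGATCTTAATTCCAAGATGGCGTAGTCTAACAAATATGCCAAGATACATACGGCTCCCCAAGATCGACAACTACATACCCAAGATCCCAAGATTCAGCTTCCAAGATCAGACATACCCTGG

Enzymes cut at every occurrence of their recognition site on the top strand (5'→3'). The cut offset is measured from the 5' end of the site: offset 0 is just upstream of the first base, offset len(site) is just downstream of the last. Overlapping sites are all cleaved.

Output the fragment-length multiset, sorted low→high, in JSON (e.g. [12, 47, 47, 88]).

Scan for sites:
  OquI CCAAGAT/5: at [44, 110, 147, 163, 177, 204, 223, 244, 252, 266] ⇒ [49, 115, 152, 168, 182, 209, 228, 249, 257, 271]
  SqiIII GCAT/1: at [33, 81, 137] ⇒ [34, 82, 138]
  WciVI ACAA/1: at [93, 195, 232] ⇒ [94, 196, 233]
  YnoV CAGCT/5: at [37, 118, 141, 260] ⇒ [42, 123, 146, 265]
  KluIX ACATAC/4: at [8, 98, 123, 157, 211, 238, 276] ⇒ [12, 102, 127, 161, 215, 242, 280]

All cut coordinates (distinct, sorted): [12, 34, 42, 49, 82, 94, 102, 115, 123, 127, 138, 146, 152, 161, 168, 182, 196, 209, 215, 228, 233, 242, 249, 257, 265, 271, 280]

Fragment lengths:
  12→34: 22 bp
  34→42: 8 bp
  42→49: 7 bp
  49→82: 33 bp
  82→94: 12 bp
  94→102: 8 bp
  102→115: 13 bp
  115→123: 8 bp
  123→127: 4 bp
  127→138: 11 bp
  138→146: 8 bp
  146→152: 6 bp
  152→161: 9 bp
  161→168: 7 bp
  168→182: 14 bp
  182→196: 14 bp
  196→209: 13 bp
  209→215: 6 bp
  215→228: 13 bp
  228→233: 5 bp
  233→242: 9 bp
  242→249: 7 bp
  249→257: 8 bp
  257→265: 8 bp
  265→271: 6 bp
  271→280: 9 bp
  280→12 (wrap): 287-280+12 = 19 bp

[4,5,6,6,6,7,7,7,8,8,8,8,8,8,9,9,9,11,12,13,13,13,14,14,19,22,33]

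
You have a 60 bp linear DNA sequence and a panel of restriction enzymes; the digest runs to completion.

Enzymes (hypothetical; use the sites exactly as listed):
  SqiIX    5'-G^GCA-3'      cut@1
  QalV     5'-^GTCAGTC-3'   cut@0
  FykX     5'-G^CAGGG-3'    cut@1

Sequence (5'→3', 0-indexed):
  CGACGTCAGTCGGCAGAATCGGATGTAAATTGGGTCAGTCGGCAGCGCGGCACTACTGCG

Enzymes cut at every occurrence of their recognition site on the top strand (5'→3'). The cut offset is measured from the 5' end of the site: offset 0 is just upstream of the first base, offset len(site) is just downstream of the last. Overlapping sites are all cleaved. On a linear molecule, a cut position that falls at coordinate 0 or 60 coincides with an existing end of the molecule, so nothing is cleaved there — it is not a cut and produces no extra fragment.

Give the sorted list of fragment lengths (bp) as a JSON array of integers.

[4,8,8,8,11,21]

Site scan:
  SqiIX GGCA/1: at [11, 40, 48] ⇒ [12, 41, 49]
  QalV GTCAGTC/0: at [4, 33] ⇒ [4, 33]
  FykX (GCAGGG, off=1): no sites

All cut coordinates (distinct, sorted): [4, 12, 33, 41, 49]

Fragment lengths:
  [0,4): 4 bp
  [4,12): 8 bp
  [12,33): 21 bp
  [33,41): 8 bp
  [41,49): 8 bp
  [49,60): 11 bp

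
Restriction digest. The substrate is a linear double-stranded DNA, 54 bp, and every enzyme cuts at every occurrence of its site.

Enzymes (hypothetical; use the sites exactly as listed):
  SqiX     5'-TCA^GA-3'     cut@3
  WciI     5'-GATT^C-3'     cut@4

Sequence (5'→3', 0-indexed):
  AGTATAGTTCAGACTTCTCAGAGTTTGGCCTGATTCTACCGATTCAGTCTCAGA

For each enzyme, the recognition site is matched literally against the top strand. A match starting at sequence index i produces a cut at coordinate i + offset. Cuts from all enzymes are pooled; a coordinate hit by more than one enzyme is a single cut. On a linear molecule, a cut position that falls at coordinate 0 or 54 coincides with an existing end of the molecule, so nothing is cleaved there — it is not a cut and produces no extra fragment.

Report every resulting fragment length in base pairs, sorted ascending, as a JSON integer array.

[2,8,9,9,11,15]

Scan for sites:
  SqiX TCAGA/3: at [8, 17, 49] ⇒ [11, 20, 52]
  WciI GATTC/4: at [31, 40] ⇒ [35, 44]

All cut coordinates (distinct, sorted): [11, 20, 35, 44, 52]

Fragment lengths:
  [0,11): 11 bp
  [11,20): 9 bp
  [20,35): 15 bp
  [35,44): 9 bp
  [44,52): 8 bp
  [52,54): 2 bp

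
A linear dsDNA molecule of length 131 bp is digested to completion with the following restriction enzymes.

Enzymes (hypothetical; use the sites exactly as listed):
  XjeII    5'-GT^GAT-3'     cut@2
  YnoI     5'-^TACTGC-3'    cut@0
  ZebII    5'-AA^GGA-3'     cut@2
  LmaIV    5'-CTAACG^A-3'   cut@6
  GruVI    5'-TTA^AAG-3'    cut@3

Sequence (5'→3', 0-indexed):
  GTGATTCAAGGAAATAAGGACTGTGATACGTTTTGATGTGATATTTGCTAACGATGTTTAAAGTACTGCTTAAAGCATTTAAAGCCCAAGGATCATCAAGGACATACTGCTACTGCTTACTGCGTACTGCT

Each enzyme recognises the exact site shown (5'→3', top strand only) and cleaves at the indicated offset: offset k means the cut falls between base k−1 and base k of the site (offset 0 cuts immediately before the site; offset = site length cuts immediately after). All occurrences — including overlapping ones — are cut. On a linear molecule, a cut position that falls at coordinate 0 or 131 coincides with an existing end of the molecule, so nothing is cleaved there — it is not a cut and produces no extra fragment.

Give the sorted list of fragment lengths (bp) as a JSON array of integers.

[2,3,5,6,7,7,7,7,7,7,8,8,9,9,10,14,15]

Site scan:
  XjeII (GTGAT, off=2): starts [0, 22, 37] → cuts [2, 24, 39]
  YnoI (TACTGC, off=0): starts [63, 104, 110, 117, 124] → cuts [63, 104, 110, 117, 124]
  ZebII (AAGGA, off=2): starts [7, 15, 87, 97] → cuts [9, 17, 89, 99]
  LmaIV (CTAACGA, off=6): starts [47] → cuts [53]
  GruVI (TTAAAG, off=3): starts [57, 69, 78] → cuts [60, 72, 81]

Pooled cuts: [2, 9, 17, 24, 39, 53, 60, 63, 72, 81, 89, 99, 104, 110, 117, 124]

Fragment lengths:
  [0,2): 2 bp
  [2,9): 7 bp
  [9,17): 8 bp
  [17,24): 7 bp
  [24,39): 15 bp
  [39,53): 14 bp
  [53,60): 7 bp
  [60,63): 3 bp
  [63,72): 9 bp
  [72,81): 9 bp
  [81,89): 8 bp
  [89,99): 10 bp
  [99,104): 5 bp
  [104,110): 6 bp
  [110,117): 7 bp
  [117,124): 7 bp
  [124,131): 7 bp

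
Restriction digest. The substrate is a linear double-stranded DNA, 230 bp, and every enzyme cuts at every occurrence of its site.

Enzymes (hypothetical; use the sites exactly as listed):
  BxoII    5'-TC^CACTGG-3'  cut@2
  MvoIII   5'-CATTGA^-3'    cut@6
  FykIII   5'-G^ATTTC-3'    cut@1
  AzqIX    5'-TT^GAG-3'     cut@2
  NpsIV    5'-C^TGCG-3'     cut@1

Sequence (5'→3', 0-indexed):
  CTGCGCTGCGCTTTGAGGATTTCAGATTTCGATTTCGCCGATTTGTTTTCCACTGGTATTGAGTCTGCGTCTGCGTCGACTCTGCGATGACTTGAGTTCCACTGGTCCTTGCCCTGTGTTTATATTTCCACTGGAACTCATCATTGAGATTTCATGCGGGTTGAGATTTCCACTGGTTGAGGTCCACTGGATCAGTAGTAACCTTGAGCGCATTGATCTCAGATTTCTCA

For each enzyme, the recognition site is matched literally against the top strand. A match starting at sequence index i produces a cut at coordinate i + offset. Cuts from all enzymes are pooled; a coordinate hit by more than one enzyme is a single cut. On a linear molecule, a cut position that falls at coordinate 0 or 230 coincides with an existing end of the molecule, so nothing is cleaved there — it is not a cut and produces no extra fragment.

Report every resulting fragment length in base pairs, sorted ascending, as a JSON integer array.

[1,1,2,3,4,5,5,5,6,6,6,6,6,7,8,8,8,10,11,11,11,14,17,19,21,29]

Per-enzyme occurrences:
  BxoII (TCCACTGG, off=2): starts [48, 97, 126, 168, 182] → cuts [50, 99, 128, 170, 184]
  MvoIII (CATTGA, off=6): starts [141, 210] → cuts [147, 216]
  FykIII (GATTTC, off=1): starts [17, 24, 30, 147, 164, 221] → cuts [18, 25, 31, 148, 165, 222]
  AzqIX (TTGAG, off=2): starts [12, 58, 91, 143, 160, 176, 203] → cuts [14, 60, 93, 145, 162, 178, 205]
  NpsIV (CTGCG, off=1): starts [0, 5, 64, 70, 81] → cuts [1, 6, 65, 71, 82]

Pooled cuts: [1, 6, 14, 18, 25, 31, 50, 60, 65, 71, 82, 93, 99, 128, 145, 147, 148, 162, 165, 170, 178, 184, 205, 216, 222]

Fragment lengths:
  [0,1): 1 bp
  [1,6): 5 bp
  [6,14): 8 bp
  [14,18): 4 bp
  [18,25): 7 bp
  [25,31): 6 bp
  [31,50): 19 bp
  [50,60): 10 bp
  [60,65): 5 bp
  [65,71): 6 bp
  [71,82): 11 bp
  [82,93): 11 bp
  [93,99): 6 bp
  [99,128): 29 bp
  [128,145): 17 bp
  [145,147): 2 bp
  [147,148): 1 bp
  [148,162): 14 bp
  [162,165): 3 bp
  [165,170): 5 bp
  [170,178): 8 bp
  [178,184): 6 bp
  [184,205): 21 bp
  [205,216): 11 bp
  [216,222): 6 bp
  [222,230): 8 bp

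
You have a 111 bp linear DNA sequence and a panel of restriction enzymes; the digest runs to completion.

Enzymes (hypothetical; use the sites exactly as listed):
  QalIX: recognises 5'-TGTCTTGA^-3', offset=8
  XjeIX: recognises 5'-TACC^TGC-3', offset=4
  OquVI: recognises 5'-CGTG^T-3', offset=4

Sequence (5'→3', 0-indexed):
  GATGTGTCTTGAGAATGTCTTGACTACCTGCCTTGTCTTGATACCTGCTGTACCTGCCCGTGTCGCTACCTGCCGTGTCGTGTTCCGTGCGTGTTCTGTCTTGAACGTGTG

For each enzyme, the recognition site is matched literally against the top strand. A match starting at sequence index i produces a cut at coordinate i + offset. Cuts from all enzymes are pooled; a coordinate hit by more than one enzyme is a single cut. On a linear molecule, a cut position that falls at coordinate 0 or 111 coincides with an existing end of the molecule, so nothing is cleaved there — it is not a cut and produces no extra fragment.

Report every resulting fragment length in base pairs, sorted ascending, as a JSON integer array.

Per-enzyme occurrences:
  QalIX TGTCTTGA/8: at [4, 15, 33, 96] ⇒ [12, 23, 41, 104]
  XjeIX TACCTGC/4: at [24, 41, 50, 66] ⇒ [28, 45, 54, 70]
  OquVI CGTGT/4: at [58, 73, 78, 89, 105] ⇒ [62, 77, 82, 93, 109]

All cut coordinates (distinct, sorted): [12, 23, 28, 41, 45, 54, 62, 70, 77, 82, 93, 104, 109]

Fragment lengths:
  [0,12): 12 bp
  [12,23): 11 bp
  [23,28): 5 bp
  [28,41): 13 bp
  [41,45): 4 bp
  [45,54): 9 bp
  [54,62): 8 bp
  [62,70): 8 bp
  [70,77): 7 bp
  [77,82): 5 bp
  [82,93): 11 bp
  [93,104): 11 bp
  [104,109): 5 bp
  [109,111): 2 bp

[2,4,5,5,5,7,8,8,9,11,11,11,12,13]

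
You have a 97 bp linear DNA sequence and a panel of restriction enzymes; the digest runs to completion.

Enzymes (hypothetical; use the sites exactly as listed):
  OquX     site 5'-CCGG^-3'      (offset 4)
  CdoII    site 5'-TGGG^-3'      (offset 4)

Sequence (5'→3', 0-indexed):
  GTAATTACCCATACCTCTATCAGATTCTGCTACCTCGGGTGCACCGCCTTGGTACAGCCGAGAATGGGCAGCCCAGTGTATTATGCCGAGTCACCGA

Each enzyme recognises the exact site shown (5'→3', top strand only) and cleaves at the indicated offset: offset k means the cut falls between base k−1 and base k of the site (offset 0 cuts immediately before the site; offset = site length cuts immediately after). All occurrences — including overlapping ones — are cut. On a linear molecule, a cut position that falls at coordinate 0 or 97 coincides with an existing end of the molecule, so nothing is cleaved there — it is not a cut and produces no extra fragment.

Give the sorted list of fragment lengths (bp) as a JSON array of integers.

[29,68]

Scan for sites:
  OquX (CCGG, off=4): no sites
  CdoII (TGGG, off=4): starts [64] → cuts [68]

All cut coordinates (distinct, sorted): [68]

Fragment lengths:
  [0,68): 68 bp
  [68,97): 29 bp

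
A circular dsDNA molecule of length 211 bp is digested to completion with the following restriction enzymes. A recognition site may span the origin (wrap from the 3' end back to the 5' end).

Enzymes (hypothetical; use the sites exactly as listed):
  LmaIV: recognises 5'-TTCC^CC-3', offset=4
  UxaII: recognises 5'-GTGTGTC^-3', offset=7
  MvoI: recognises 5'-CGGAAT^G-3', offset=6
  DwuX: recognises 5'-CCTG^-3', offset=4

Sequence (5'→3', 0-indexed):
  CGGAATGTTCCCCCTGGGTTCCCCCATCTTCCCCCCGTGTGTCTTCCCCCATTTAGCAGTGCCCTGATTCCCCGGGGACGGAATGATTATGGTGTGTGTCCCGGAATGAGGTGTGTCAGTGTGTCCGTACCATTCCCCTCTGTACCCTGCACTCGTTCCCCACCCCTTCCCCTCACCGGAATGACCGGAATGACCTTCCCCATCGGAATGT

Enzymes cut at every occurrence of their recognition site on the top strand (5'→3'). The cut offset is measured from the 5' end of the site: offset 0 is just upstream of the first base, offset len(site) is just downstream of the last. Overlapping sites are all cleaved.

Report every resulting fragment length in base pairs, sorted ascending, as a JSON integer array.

[4,5,5,5,6,7,8,8,8,9,10,10,10,10,11,11,11,12,13,13,16,19]

Per-enzyme occurrences:
  LmaIV TTCCCC/4: at [7, 18, 28, 43, 67, 132, 155, 166, 195] ⇒ [11, 22, 32, 47, 71, 136, 159, 170, 199]
  UxaII GTGTGTC/7: at [36, 93, 110, 118] ⇒ [43, 100, 117, 125]
  MvoI CGGAATG/6: at [0, 78, 101, 176, 185, 203] ⇒ [6, 84, 107, 182, 191, 209]
  DwuX CCTG/4: at [12, 62, 145] ⇒ [16, 66, 149]

Pooled cuts: [6, 11, 16, 22, 32, 43, 47, 66, 71, 84, 100, 107, 117, 125, 136, 149, 159, 170, 182, 191, 199, 209]

Fragment lengths:
  6→11: 5 bp
  11→16: 5 bp
  16→22: 6 bp
  22→32: 10 bp
  32→43: 11 bp
  43→47: 4 bp
  47→66: 19 bp
  66→71: 5 bp
  71→84: 13 bp
  84→100: 16 bp
  100→107: 7 bp
  107→117: 10 bp
  117→125: 8 bp
  125→136: 11 bp
  136→149: 13 bp
  149→159: 10 bp
  159→170: 11 bp
  170→182: 12 bp
  182→191: 9 bp
  191→199: 8 bp
  199→209: 10 bp
  209→6 (wrap): 211-209+6 = 8 bp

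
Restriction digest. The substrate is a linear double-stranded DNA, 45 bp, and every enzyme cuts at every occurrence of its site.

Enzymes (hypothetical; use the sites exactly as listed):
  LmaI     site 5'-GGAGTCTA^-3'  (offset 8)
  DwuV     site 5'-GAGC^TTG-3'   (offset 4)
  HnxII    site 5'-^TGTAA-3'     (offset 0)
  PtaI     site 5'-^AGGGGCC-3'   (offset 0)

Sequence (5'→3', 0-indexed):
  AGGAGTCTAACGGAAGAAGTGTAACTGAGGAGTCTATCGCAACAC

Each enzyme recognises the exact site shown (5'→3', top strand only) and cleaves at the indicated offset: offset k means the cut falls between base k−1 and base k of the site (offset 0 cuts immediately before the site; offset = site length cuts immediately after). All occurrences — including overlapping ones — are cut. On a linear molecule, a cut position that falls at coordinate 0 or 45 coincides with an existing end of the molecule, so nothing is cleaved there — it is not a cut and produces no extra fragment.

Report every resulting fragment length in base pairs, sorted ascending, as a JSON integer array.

[9,9,10,17]

Scan for sites:
  LmaI GGAGTCTA/8: at [1, 28] ⇒ [9, 36]
  DwuV (GAGCTTG, off=4): no sites
  HnxII TGTAA/0: at [19] ⇒ [19]
  PtaI (AGGGGCC, off=0): no sites

All cut coordinates (distinct, sorted): [9, 19, 36]

Fragment lengths:
  [0,9): 9 bp
  [9,19): 10 bp
  [19,36): 17 bp
  [36,45): 9 bp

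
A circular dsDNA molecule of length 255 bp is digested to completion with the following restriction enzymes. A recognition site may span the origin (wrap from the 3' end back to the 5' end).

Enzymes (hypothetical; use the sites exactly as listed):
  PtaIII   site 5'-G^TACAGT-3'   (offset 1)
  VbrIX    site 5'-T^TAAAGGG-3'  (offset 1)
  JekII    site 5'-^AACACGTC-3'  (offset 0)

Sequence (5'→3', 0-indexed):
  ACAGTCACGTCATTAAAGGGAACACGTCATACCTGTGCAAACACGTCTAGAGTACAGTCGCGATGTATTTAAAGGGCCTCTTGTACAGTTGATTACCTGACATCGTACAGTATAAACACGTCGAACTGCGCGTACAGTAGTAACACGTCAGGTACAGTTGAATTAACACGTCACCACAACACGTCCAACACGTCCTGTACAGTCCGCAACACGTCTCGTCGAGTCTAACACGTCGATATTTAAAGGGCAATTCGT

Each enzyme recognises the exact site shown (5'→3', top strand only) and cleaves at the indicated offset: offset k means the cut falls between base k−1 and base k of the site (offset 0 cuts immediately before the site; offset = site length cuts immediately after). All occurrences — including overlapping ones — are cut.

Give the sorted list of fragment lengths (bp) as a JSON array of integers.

Per-enzyme occurrences:
  PtaIII GTACAGT/1: at [51, 82, 104, 131, 151, 196, 253] ⇒ [52, 83, 105, 132, 152, 197, 254]
  VbrIX TTAAAGGG/1: at [12, 68, 239] ⇒ [13, 69, 240]
  JekII AACACGTC/0: at [20, 39, 114, 141, 164, 177, 186, 207, 226] ⇒ [20, 39, 114, 141, 164, 177, 186, 207, 226]

All cut coordinates (distinct, sorted): [13, 20, 39, 52, 69, 83, 105, 114, 132, 141, 152, 164, 177, 186, 197, 207, 226, 240, 254]

Fragment lengths:
  13→20: 7 bp
  20→39: 19 bp
  39→52: 13 bp
  52→69: 17 bp
  69→83: 14 bp
  83→105: 22 bp
  105→114: 9 bp
  114→132: 18 bp
  132→141: 9 bp
  141→152: 11 bp
  152→164: 12 bp
  164→177: 13 bp
  177→186: 9 bp
  186→197: 11 bp
  197→207: 10 bp
  207→226: 19 bp
  226→240: 14 bp
  240→254: 14 bp
  254→13 (wrap): 255-254+13 = 14 bp

[7,9,9,9,10,11,11,12,13,13,14,14,14,14,17,18,19,19,22]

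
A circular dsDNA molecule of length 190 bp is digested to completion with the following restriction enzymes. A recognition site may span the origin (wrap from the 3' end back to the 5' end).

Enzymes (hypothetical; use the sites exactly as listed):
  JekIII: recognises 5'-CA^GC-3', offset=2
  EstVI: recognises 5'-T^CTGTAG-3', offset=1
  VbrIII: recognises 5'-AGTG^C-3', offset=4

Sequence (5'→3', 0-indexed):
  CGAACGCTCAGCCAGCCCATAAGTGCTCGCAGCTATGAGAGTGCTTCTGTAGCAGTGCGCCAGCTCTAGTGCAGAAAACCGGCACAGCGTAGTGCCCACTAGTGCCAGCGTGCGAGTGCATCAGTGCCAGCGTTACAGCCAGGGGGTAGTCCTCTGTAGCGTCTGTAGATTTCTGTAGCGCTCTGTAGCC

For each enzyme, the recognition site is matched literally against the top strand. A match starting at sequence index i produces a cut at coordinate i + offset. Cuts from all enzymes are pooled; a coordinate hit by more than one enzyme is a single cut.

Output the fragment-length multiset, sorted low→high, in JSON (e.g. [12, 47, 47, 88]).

[3,3,3,4,5,6,8,8,8,9,9,10,10,10,11,11,11,12,15,16,18]

Site scan:
  JekIII CAGC/2: at [8, 12, 29, 60, 84, 105, 127, 135] ⇒ [10, 14, 31, 62, 86, 107, 129, 137]
  EstVI TCTGTAG/1: at [45, 152, 161, 171, 181] ⇒ [46, 153, 162, 172, 182]
  VbrIII AGTGC/4: at [21, 39, 53, 67, 90, 100, 114, 122] ⇒ [25, 43, 57, 71, 94, 104, 118, 126]

Pooled cuts: [10, 14, 25, 31, 43, 46, 57, 62, 71, 86, 94, 104, 107, 118, 126, 129, 137, 153, 162, 172, 182]

Fragments:
  10→14: 4 bp
  14→25: 11 bp
  25→31: 6 bp
  31→43: 12 bp
  43→46: 3 bp
  46→57: 11 bp
  57→62: 5 bp
  62→71: 9 bp
  71→86: 15 bp
  86→94: 8 bp
  94→104: 10 bp
  104→107: 3 bp
  107→118: 11 bp
  118→126: 8 bp
  126→129: 3 bp
  129→137: 8 bp
  137→153: 16 bp
  153→162: 9 bp
  162→172: 10 bp
  172→182: 10 bp
  182→10 (wrap): 190-182+10 = 18 bp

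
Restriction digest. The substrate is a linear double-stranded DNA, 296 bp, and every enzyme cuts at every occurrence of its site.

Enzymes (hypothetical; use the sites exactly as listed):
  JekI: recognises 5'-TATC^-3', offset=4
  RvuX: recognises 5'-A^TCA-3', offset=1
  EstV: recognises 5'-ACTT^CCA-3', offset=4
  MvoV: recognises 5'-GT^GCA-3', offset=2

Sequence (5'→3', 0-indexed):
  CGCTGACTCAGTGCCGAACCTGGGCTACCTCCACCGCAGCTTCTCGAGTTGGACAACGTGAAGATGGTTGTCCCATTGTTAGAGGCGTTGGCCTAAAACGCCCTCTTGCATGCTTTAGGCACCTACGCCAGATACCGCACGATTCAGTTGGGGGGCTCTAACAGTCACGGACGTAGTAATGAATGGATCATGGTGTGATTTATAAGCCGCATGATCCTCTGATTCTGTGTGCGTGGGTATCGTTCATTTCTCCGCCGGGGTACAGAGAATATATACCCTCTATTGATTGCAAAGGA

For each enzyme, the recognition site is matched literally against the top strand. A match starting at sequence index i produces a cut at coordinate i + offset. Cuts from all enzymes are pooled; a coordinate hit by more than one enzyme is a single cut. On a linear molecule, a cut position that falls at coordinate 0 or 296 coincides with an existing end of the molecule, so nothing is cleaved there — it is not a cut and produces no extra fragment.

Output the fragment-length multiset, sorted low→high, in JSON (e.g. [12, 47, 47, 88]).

Per-enzyme occurrences:
  JekI (TATC, off=4): starts [237] → cuts [241]
  RvuX (ATCA, off=1): starts [186] → cuts [187]
  EstV (ACTTCCA, off=4): no sites
  MvoV (GTGCA, off=2): no sites

All cut coordinates (distinct, sorted): [187, 241]

Fragments:
  [0,187): 187 bp
  [187,241): 54 bp
  [241,296): 55 bp

[54,55,187]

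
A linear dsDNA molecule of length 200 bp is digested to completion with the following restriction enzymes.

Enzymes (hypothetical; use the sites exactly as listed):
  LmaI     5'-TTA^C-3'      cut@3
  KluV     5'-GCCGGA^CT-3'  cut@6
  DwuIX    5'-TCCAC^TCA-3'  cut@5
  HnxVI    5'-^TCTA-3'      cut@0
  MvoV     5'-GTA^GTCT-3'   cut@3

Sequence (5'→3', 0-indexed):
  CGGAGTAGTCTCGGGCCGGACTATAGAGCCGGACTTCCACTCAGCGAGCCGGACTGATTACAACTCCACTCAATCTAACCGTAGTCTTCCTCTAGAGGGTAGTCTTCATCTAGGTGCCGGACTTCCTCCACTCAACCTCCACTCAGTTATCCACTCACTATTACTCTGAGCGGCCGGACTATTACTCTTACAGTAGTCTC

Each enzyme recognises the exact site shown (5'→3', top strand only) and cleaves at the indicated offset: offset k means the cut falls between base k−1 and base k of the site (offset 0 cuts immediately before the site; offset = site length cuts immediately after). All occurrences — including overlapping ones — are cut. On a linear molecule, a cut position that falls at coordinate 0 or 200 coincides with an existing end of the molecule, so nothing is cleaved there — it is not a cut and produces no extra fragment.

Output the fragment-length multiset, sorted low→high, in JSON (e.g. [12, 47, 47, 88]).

[4,5,5,6,6,7,7,7,7,7,9,9,10,10,11,11,12,13,13,13,13,15]

Scan for sites:
  LmaI TTAC/3: at [57, 160, 181, 187] ⇒ [60, 163, 184, 190]
  KluV GCCGGACT/6: at [14, 27, 47, 115, 172] ⇒ [20, 33, 53, 121, 178]
  DwuIX TCCACTCA/5: at [35, 64, 126, 137, 149] ⇒ [40, 69, 131, 142, 154]
  HnxVI TCTA/0: at [73, 90, 108] ⇒ [73, 90, 108]
  MvoV GTAGTCT/3: at [4, 80, 98, 192] ⇒ [7, 83, 101, 195]

Pooled cuts: [7, 20, 33, 40, 53, 60, 69, 73, 83, 90, 101, 108, 121, 131, 142, 154, 163, 178, 184, 190, 195]

Fragments:
  [0,7): 7 bp
  [7,20): 13 bp
  [20,33): 13 bp
  [33,40): 7 bp
  [40,53): 13 bp
  [53,60): 7 bp
  [60,69): 9 bp
  [69,73): 4 bp
  [73,83): 10 bp
  [83,90): 7 bp
  [90,101): 11 bp
  [101,108): 7 bp
  [108,121): 13 bp
  [121,131): 10 bp
  [131,142): 11 bp
  [142,154): 12 bp
  [154,163): 9 bp
  [163,178): 15 bp
  [178,184): 6 bp
  [184,190): 6 bp
  [190,195): 5 bp
  [195,200): 5 bp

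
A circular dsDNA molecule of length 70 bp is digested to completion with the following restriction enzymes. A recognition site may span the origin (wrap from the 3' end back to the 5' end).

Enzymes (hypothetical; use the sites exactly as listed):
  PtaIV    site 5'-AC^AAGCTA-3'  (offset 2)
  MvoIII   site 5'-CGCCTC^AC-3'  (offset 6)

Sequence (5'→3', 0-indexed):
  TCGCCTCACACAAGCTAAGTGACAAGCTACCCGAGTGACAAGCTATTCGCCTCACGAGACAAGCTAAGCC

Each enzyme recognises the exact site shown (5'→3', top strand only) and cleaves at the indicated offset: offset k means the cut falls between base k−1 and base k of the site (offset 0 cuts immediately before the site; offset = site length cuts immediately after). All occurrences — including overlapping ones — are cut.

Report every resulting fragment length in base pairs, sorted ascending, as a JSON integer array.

[4,7,12,14,16,17]

Site scan:
  PtaIV ACAAGCTA/2: at [9, 21, 37, 58] ⇒ [11, 23, 39, 60]
  MvoIII CGCCTCAC/6: at [1, 47] ⇒ [7, 53]

All cut coordinates (distinct, sorted): [7, 11, 23, 39, 53, 60]

Fragments:
  7→11: 4 bp
  11→23: 12 bp
  23→39: 16 bp
  39→53: 14 bp
  53→60: 7 bp
  60→7 (wrap): 70-60+7 = 17 bp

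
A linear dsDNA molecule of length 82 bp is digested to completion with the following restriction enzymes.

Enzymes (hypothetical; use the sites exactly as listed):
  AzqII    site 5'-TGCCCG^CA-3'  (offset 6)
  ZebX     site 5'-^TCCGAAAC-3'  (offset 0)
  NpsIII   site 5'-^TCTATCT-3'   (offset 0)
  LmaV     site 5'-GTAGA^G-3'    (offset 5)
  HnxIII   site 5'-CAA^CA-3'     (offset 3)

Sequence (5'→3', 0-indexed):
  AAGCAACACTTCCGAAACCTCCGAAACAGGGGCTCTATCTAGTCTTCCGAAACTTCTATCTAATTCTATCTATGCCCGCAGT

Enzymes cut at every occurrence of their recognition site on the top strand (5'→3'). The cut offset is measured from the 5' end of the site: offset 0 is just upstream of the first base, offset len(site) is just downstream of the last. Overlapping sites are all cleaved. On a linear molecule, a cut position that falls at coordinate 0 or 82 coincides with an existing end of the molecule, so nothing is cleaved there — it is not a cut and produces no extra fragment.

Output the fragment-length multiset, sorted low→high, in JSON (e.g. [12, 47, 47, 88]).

Per-enzyme occurrences:
  AzqII (TGCCCGCA, off=6): starts [72] → cuts [78]
  ZebX (TCCGAAAC, off=0): starts [10, 19, 45] → cuts [10, 19, 45]
  NpsIII (TCTATCT, off=0): starts [33, 54, 64] → cuts [33, 54, 64]
  LmaV (GTAGAG, off=5): no sites
  HnxIII (CAACA, off=3): starts [3] → cuts [6]

All cut coordinates (distinct, sorted): [6, 10, 19, 33, 45, 54, 64, 78]

Fragment lengths:
  [0,6): 6 bp
  [6,10): 4 bp
  [10,19): 9 bp
  [19,33): 14 bp
  [33,45): 12 bp
  [45,54): 9 bp
  [54,64): 10 bp
  [64,78): 14 bp
  [78,82): 4 bp

[4,4,6,9,9,10,12,14,14]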